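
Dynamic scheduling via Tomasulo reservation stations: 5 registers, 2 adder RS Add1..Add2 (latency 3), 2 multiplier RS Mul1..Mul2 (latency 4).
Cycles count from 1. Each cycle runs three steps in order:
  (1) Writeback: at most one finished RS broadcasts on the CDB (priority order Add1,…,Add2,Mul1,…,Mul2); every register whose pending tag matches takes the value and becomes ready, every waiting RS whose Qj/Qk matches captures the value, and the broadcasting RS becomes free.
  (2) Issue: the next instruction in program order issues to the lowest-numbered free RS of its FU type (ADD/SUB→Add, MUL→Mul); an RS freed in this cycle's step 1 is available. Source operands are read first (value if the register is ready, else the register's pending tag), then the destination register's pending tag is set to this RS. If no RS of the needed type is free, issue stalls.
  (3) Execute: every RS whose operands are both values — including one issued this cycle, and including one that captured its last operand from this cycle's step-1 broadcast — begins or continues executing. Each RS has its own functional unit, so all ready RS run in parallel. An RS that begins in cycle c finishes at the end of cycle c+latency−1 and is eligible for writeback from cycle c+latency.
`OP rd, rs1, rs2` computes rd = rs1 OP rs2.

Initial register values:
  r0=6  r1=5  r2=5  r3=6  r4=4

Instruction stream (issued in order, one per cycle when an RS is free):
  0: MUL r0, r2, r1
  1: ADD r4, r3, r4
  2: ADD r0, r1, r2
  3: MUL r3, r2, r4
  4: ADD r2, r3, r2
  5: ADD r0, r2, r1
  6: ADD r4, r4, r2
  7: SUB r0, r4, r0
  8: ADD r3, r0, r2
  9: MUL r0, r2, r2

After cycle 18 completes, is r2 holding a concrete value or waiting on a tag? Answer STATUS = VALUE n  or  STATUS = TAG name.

c1: issue MUL r0<-Mul1 | r0:Mul1,r1:5,r2:5,r3:6,r4:4
c2: issue ADD r4<-Add1 | r0:Mul1,r1:5,r2:5,r3:6,r4:Add1
c3: issue ADD r0<-Add2 | r0:Add2,r1:5,r2:5,r3:6,r4:Add1
c4: issue MUL r3<-Mul2 | r0:Add2,r1:5,r2:5,r3:Mul2,r4:Add1
c5: CDB Add1=10; issue ADD r2<-Add1 | r0:Add2,r1:5,r2:Add1,r3:Mul2,r4:10
c6: CDB Add2=10; issue ADD r0<-Add2 | r0:Add2,r1:5,r2:Add1,r3:Mul2,r4:10
c7: CDB Mul1=25; stall | r0:Add2,r1:5,r2:Add1,r3:Mul2,r4:10
c8: stall | r0:Add2,r1:5,r2:Add1,r3:Mul2,r4:10
c9: CDB Mul2=50; stall | r0:Add2,r1:5,r2:Add1,r3:50,r4:10
c10: stall | r0:Add2,r1:5,r2:Add1,r3:50,r4:10
c11: stall | r0:Add2,r1:5,r2:Add1,r3:50,r4:10
c12: CDB Add1=55; issue ADD r4<-Add1 | r0:Add2,r1:5,r2:55,r3:50,r4:Add1
c13: stall | r0:Add2,r1:5,r2:55,r3:50,r4:Add1
c14: stall | r0:Add2,r1:5,r2:55,r3:50,r4:Add1
c15: CDB Add1=65; issue SUB r0<-Add1 | r0:Add1,r1:5,r2:55,r3:50,r4:65
c16: CDB Add2=60; issue ADD r3<-Add2 | r0:Add1,r1:5,r2:55,r3:Add2,r4:65
c17: issue MUL r0<-Mul1 | r0:Mul1,r1:5,r2:55,r3:Add2,r4:65
c18: - | r0:Mul1,r1:5,r2:55,r3:Add2,r4:65

STATUS = VALUE 55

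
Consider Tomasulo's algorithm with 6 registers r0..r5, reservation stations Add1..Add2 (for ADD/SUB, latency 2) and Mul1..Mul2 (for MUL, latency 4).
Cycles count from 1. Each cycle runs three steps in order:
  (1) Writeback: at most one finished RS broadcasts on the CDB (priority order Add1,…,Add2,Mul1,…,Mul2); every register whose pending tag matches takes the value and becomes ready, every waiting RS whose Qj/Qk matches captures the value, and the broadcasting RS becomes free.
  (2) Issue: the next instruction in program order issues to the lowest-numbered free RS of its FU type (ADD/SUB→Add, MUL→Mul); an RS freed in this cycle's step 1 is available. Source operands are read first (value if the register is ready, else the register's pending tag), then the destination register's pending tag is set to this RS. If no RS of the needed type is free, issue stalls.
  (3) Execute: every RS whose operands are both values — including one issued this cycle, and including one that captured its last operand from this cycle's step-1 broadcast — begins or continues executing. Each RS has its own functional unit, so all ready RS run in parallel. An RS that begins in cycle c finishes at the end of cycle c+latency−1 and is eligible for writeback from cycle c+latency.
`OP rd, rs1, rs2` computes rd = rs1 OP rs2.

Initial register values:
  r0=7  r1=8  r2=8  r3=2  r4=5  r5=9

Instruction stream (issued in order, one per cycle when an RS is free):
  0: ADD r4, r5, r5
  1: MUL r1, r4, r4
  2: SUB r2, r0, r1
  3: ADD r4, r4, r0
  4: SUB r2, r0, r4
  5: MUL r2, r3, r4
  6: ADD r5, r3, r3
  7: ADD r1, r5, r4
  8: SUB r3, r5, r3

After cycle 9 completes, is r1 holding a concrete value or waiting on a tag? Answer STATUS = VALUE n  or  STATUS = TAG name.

cycle 1: issue ADD r4<-Add1 // r0:7,r1:8,r2:8,r3:2,r4:Add1,r5:9
cycle 2: issue MUL r1<-Mul1 // r0:7,r1:Mul1,r2:8,r3:2,r4:Add1,r5:9
cycle 3: CDB Add1=18; issue SUB r2<-Add1 // r0:7,r1:Mul1,r2:Add1,r3:2,r4:18,r5:9
cycle 4: issue ADD r4<-Add2 // r0:7,r1:Mul1,r2:Add1,r3:2,r4:Add2,r5:9
cycle 5: stall // r0:7,r1:Mul1,r2:Add1,r3:2,r4:Add2,r5:9
cycle 6: CDB Add2=25; issue SUB r2<-Add2 // r0:7,r1:Mul1,r2:Add2,r3:2,r4:25,r5:9
cycle 7: CDB Mul1=324; issue MUL r2<-Mul1 // r0:7,r1:324,r2:Mul1,r3:2,r4:25,r5:9
cycle 8: CDB Add2=-18; issue ADD r5<-Add2 // r0:7,r1:324,r2:Mul1,r3:2,r4:25,r5:Add2
cycle 9: CDB Add1=-317; issue ADD r1<-Add1 // r0:7,r1:Add1,r2:Mul1,r3:2,r4:25,r5:Add2

STATUS = TAG Add1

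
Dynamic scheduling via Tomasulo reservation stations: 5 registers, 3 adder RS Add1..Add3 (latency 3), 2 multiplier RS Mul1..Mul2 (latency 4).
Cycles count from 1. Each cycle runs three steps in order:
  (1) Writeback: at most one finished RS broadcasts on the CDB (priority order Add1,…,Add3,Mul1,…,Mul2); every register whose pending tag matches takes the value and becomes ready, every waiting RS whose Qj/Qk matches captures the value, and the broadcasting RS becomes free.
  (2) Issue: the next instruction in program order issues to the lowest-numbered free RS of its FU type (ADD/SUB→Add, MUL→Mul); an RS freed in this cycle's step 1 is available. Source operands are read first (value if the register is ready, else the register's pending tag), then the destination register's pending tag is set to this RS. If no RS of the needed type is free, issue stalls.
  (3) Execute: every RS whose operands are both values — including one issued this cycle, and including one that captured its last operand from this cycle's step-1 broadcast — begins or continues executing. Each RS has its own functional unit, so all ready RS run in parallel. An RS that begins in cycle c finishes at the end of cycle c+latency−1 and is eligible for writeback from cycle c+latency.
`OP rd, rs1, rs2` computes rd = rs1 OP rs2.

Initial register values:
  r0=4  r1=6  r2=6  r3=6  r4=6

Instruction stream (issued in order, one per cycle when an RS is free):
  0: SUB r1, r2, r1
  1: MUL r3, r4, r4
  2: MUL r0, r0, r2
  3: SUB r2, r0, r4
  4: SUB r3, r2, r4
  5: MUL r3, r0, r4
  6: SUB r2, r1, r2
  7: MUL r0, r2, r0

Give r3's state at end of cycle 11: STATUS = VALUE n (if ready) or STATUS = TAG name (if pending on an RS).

STATUS = VALUE 144

  c1: issue SUB r1<-Add1  regs: r0:4,r1:Add1,r2:6,r3:6,r4:6
  c2: issue MUL r3<-Mul1  regs: r0:4,r1:Add1,r2:6,r3:Mul1,r4:6
  c3: issue MUL r0<-Mul2  regs: r0:Mul2,r1:Add1,r2:6,r3:Mul1,r4:6
  c4: CDB Add1=0; issue SUB r2<-Add1  regs: r0:Mul2,r1:0,r2:Add1,r3:Mul1,r4:6
  c5: issue SUB r3<-Add2  regs: r0:Mul2,r1:0,r2:Add1,r3:Add2,r4:6
  c6: CDB Mul1=36; issue MUL r3<-Mul1  regs: r0:Mul2,r1:0,r2:Add1,r3:Mul1,r4:6
  c7: CDB Mul2=24; issue SUB r2<-Add3  regs: r0:24,r1:0,r2:Add3,r3:Mul1,r4:6
  c8: issue MUL r0<-Mul2  regs: r0:Mul2,r1:0,r2:Add3,r3:Mul1,r4:6
  c9: -  regs: r0:Mul2,r1:0,r2:Add3,r3:Mul1,r4:6
  c10: CDB Add1=18  regs: r0:Mul2,r1:0,r2:Add3,r3:Mul1,r4:6
  c11: CDB Mul1=144  regs: r0:Mul2,r1:0,r2:Add3,r3:144,r4:6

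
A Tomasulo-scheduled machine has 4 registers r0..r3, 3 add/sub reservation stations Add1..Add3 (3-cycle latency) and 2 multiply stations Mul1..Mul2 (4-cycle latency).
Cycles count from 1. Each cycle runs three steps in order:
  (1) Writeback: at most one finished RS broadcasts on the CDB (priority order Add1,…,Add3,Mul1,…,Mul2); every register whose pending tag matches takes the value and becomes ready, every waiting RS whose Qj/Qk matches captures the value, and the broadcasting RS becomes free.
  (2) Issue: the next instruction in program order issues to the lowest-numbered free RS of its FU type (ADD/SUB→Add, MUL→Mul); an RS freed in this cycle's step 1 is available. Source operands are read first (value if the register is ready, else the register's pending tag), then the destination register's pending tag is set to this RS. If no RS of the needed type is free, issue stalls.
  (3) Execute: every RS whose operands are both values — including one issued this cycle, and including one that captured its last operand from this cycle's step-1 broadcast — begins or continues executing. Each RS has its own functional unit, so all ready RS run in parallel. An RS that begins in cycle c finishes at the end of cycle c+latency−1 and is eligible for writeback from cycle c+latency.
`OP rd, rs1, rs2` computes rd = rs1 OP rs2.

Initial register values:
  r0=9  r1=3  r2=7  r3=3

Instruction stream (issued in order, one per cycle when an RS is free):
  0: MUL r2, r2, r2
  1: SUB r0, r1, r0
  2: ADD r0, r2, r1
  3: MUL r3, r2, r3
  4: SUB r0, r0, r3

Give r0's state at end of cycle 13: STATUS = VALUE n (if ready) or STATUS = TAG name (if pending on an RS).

STATUS = VALUE -95

  c1: issue MUL r2<-Mul1  regs: r0:9,r1:3,r2:Mul1,r3:3
  c2: issue SUB r0<-Add1  regs: r0:Add1,r1:3,r2:Mul1,r3:3
  c3: issue ADD r0<-Add2  regs: r0:Add2,r1:3,r2:Mul1,r3:3
  c4: issue MUL r3<-Mul2  regs: r0:Add2,r1:3,r2:Mul1,r3:Mul2
  c5: CDB Add1=-6; issue SUB r0<-Add1  regs: r0:Add1,r1:3,r2:Mul1,r3:Mul2
  c6: CDB Mul1=49  regs: r0:Add1,r1:3,r2:49,r3:Mul2
  c7: -  regs: r0:Add1,r1:3,r2:49,r3:Mul2
  c8: -  regs: r0:Add1,r1:3,r2:49,r3:Mul2
  c9: CDB Add2=52  regs: r0:Add1,r1:3,r2:49,r3:Mul2
  c10: CDB Mul2=147  regs: r0:Add1,r1:3,r2:49,r3:147
  c11: -  regs: r0:Add1,r1:3,r2:49,r3:147
  c12: -  regs: r0:Add1,r1:3,r2:49,r3:147
  c13: CDB Add1=-95  regs: r0:-95,r1:3,r2:49,r3:147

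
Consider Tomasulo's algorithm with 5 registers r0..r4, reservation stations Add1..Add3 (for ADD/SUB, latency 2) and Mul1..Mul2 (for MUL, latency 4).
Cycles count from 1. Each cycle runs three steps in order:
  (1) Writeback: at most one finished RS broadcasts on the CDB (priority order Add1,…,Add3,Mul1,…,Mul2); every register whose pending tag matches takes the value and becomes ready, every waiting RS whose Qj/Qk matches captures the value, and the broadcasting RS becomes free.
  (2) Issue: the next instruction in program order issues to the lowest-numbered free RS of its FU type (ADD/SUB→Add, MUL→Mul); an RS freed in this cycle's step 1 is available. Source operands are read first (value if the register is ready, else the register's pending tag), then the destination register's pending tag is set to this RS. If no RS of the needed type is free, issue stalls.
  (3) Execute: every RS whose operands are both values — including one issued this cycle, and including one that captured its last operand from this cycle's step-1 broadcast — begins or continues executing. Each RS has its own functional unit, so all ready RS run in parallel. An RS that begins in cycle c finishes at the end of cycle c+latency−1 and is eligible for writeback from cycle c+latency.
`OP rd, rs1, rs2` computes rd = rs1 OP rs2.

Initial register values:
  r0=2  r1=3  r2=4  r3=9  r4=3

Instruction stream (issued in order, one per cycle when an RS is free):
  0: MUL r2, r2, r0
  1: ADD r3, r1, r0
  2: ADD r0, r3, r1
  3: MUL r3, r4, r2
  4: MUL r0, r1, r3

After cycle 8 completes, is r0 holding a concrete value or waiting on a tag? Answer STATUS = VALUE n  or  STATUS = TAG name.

cycle 1: issue MUL r2<-Mul1 // r0:2,r1:3,r2:Mul1,r3:9,r4:3
cycle 2: issue ADD r3<-Add1 // r0:2,r1:3,r2:Mul1,r3:Add1,r4:3
cycle 3: issue ADD r0<-Add2 // r0:Add2,r1:3,r2:Mul1,r3:Add1,r4:3
cycle 4: CDB Add1=5; issue MUL r3<-Mul2 // r0:Add2,r1:3,r2:Mul1,r3:Mul2,r4:3
cycle 5: CDB Mul1=8; issue MUL r0<-Mul1 // r0:Mul1,r1:3,r2:8,r3:Mul2,r4:3
cycle 6: CDB Add2=8 // r0:Mul1,r1:3,r2:8,r3:Mul2,r4:3
cycle 7: - // r0:Mul1,r1:3,r2:8,r3:Mul2,r4:3
cycle 8: - // r0:Mul1,r1:3,r2:8,r3:Mul2,r4:3

STATUS = TAG Mul1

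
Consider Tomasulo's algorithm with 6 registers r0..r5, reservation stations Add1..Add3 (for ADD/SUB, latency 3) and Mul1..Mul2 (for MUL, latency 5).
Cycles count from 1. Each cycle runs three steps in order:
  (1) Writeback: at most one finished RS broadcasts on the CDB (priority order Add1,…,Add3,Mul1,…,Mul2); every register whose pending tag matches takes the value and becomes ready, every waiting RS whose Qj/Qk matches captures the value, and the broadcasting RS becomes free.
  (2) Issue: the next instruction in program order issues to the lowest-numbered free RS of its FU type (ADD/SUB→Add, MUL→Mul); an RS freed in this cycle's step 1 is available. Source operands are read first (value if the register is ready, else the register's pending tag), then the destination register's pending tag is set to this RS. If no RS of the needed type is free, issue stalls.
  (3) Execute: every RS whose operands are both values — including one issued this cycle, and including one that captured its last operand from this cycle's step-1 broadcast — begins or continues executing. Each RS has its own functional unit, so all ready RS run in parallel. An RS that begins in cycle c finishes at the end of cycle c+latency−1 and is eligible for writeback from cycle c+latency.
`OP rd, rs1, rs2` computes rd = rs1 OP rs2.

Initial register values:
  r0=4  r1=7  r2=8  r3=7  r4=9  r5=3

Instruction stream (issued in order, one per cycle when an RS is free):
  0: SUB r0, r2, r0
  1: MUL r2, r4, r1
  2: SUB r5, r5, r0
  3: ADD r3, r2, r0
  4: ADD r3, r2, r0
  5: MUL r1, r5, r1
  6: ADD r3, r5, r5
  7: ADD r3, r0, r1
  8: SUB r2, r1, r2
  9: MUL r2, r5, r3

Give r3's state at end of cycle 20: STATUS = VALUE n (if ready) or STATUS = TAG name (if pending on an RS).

c1: issue SUB r0<-Add1 | r0:Add1,r1:7,r2:8,r3:7,r4:9,r5:3
c2: issue MUL r2<-Mul1 | r0:Add1,r1:7,r2:Mul1,r3:7,r4:9,r5:3
c3: issue SUB r5<-Add2 | r0:Add1,r1:7,r2:Mul1,r3:7,r4:9,r5:Add2
c4: CDB Add1=4; issue ADD r3<-Add1 | r0:4,r1:7,r2:Mul1,r3:Add1,r4:9,r5:Add2
c5: issue ADD r3<-Add3 | r0:4,r1:7,r2:Mul1,r3:Add3,r4:9,r5:Add2
c6: issue MUL r1<-Mul2 | r0:4,r1:Mul2,r2:Mul1,r3:Add3,r4:9,r5:Add2
c7: CDB Add2=-1; issue ADD r3<-Add2 | r0:4,r1:Mul2,r2:Mul1,r3:Add2,r4:9,r5:-1
c8: CDB Mul1=63; stall | r0:4,r1:Mul2,r2:63,r3:Add2,r4:9,r5:-1
c9: stall | r0:4,r1:Mul2,r2:63,r3:Add2,r4:9,r5:-1
c10: CDB Add2=-2; issue ADD r3<-Add2 | r0:4,r1:Mul2,r2:63,r3:Add2,r4:9,r5:-1
c11: CDB Add1=67; issue SUB r2<-Add1 | r0:4,r1:Mul2,r2:Add1,r3:Add2,r4:9,r5:-1
c12: CDB Add3=67; issue MUL r2<-Mul1 | r0:4,r1:Mul2,r2:Mul1,r3:Add2,r4:9,r5:-1
c13: CDB Mul2=-7 | r0:4,r1:-7,r2:Mul1,r3:Add2,r4:9,r5:-1
c14: - | r0:4,r1:-7,r2:Mul1,r3:Add2,r4:9,r5:-1
c15: - | r0:4,r1:-7,r2:Mul1,r3:Add2,r4:9,r5:-1
c16: CDB Add1=-70 | r0:4,r1:-7,r2:Mul1,r3:Add2,r4:9,r5:-1
c17: CDB Add2=-3 | r0:4,r1:-7,r2:Mul1,r3:-3,r4:9,r5:-1
c18: - | r0:4,r1:-7,r2:Mul1,r3:-3,r4:9,r5:-1
c19: - | r0:4,r1:-7,r2:Mul1,r3:-3,r4:9,r5:-1
c20: - | r0:4,r1:-7,r2:Mul1,r3:-3,r4:9,r5:-1

STATUS = VALUE -3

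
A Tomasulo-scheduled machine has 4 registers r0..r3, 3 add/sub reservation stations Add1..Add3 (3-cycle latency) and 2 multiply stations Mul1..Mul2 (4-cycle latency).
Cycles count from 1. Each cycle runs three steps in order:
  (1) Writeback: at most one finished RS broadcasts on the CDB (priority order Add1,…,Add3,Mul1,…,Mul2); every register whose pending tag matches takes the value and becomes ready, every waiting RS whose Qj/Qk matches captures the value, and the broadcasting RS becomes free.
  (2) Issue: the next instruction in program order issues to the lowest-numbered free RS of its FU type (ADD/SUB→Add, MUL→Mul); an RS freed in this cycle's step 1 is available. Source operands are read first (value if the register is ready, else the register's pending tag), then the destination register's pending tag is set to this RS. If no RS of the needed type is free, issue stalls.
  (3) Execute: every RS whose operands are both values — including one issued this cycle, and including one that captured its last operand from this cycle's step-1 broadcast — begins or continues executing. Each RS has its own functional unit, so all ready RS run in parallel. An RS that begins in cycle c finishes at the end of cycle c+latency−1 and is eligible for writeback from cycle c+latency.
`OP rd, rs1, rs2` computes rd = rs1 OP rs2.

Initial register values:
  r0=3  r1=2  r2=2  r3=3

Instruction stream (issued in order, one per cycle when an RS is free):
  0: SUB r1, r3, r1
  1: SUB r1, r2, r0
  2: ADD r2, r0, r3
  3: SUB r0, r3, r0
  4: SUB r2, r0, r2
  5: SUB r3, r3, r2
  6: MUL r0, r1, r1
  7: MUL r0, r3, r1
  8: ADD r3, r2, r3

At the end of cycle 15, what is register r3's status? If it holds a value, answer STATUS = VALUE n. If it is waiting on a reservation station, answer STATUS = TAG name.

STATUS = TAG Add1

cycle 1: issue SUB r1<-Add1 // r0:3,r1:Add1,r2:2,r3:3
cycle 2: issue SUB r1<-Add2 // r0:3,r1:Add2,r2:2,r3:3
cycle 3: issue ADD r2<-Add3 // r0:3,r1:Add2,r2:Add3,r3:3
cycle 4: CDB Add1=1; issue SUB r0<-Add1 // r0:Add1,r1:Add2,r2:Add3,r3:3
cycle 5: CDB Add2=-1; issue SUB r2<-Add2 // r0:Add1,r1:-1,r2:Add2,r3:3
cycle 6: CDB Add3=6; issue SUB r3<-Add3 // r0:Add1,r1:-1,r2:Add2,r3:Add3
cycle 7: CDB Add1=0; issue MUL r0<-Mul1 // r0:Mul1,r1:-1,r2:Add2,r3:Add3
cycle 8: issue MUL r0<-Mul2 // r0:Mul2,r1:-1,r2:Add2,r3:Add3
cycle 9: issue ADD r3<-Add1 // r0:Mul2,r1:-1,r2:Add2,r3:Add1
cycle 10: CDB Add2=-6 // r0:Mul2,r1:-1,r2:-6,r3:Add1
cycle 11: CDB Mul1=1 // r0:Mul2,r1:-1,r2:-6,r3:Add1
cycle 12: - // r0:Mul2,r1:-1,r2:-6,r3:Add1
cycle 13: CDB Add3=9 // r0:Mul2,r1:-1,r2:-6,r3:Add1
cycle 14: - // r0:Mul2,r1:-1,r2:-6,r3:Add1
cycle 15: - // r0:Mul2,r1:-1,r2:-6,r3:Add1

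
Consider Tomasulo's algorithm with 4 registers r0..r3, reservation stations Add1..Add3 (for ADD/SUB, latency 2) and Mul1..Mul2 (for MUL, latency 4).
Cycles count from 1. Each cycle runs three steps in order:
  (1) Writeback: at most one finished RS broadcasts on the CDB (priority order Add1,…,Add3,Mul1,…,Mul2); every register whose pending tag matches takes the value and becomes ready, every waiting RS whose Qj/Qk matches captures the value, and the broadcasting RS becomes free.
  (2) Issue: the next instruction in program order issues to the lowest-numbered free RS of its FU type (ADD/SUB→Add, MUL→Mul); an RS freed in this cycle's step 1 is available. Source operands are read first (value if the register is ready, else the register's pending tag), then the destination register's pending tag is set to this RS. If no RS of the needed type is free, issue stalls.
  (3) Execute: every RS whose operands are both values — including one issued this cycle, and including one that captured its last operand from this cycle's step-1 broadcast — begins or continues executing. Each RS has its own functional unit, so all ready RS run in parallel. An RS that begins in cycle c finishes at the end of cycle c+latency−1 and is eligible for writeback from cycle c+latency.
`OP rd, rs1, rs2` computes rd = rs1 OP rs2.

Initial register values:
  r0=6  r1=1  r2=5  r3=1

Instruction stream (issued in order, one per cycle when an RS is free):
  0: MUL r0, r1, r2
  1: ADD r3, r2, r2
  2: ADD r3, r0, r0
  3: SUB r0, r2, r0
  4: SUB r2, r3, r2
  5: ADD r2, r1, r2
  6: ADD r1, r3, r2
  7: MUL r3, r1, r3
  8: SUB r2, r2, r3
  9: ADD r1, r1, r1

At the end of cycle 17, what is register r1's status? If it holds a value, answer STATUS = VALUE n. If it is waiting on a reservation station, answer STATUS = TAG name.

c1: issue MUL r0<-Mul1 | r0:Mul1,r1:1,r2:5,r3:1
c2: issue ADD r3<-Add1 | r0:Mul1,r1:1,r2:5,r3:Add1
c3: issue ADD r3<-Add2 | r0:Mul1,r1:1,r2:5,r3:Add2
c4: CDB Add1=10; issue SUB r0<-Add1 | r0:Add1,r1:1,r2:5,r3:Add2
c5: CDB Mul1=5; issue SUB r2<-Add3 | r0:Add1,r1:1,r2:Add3,r3:Add2
c6: stall | r0:Add1,r1:1,r2:Add3,r3:Add2
c7: CDB Add1=0; issue ADD r2<-Add1 | r0:0,r1:1,r2:Add1,r3:Add2
c8: CDB Add2=10; issue ADD r1<-Add2 | r0:0,r1:Add2,r2:Add1,r3:10
c9: issue MUL r3<-Mul1 | r0:0,r1:Add2,r2:Add1,r3:Mul1
c10: CDB Add3=5; issue SUB r2<-Add3 | r0:0,r1:Add2,r2:Add3,r3:Mul1
c11: stall | r0:0,r1:Add2,r2:Add3,r3:Mul1
c12: CDB Add1=6; issue ADD r1<-Add1 | r0:0,r1:Add1,r2:Add3,r3:Mul1
c13: - | r0:0,r1:Add1,r2:Add3,r3:Mul1
c14: CDB Add2=16 | r0:0,r1:Add1,r2:Add3,r3:Mul1
c15: - | r0:0,r1:Add1,r2:Add3,r3:Mul1
c16: CDB Add1=32 | r0:0,r1:32,r2:Add3,r3:Mul1
c17: - | r0:0,r1:32,r2:Add3,r3:Mul1

STATUS = VALUE 32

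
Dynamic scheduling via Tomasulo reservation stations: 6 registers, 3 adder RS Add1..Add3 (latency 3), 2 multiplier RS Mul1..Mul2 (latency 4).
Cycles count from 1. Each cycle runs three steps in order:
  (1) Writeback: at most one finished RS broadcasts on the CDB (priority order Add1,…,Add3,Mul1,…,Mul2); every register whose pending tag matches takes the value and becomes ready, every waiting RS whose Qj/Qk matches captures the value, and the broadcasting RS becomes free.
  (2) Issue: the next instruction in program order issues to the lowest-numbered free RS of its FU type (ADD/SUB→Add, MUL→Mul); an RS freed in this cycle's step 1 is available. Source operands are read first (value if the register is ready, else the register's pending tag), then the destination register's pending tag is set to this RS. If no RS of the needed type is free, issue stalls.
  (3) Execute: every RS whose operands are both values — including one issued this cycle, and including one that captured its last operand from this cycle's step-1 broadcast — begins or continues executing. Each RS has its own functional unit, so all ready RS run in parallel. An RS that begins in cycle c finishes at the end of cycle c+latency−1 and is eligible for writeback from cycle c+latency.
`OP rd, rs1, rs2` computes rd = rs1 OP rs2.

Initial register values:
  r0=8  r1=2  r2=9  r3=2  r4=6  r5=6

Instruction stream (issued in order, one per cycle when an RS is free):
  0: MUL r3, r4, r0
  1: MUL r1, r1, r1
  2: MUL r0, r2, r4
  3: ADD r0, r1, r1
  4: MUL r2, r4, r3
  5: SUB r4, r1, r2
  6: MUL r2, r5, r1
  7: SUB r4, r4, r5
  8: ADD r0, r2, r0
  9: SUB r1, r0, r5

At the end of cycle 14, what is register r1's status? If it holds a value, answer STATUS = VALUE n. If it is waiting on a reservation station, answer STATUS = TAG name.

  c1: issue MUL r3<-Mul1  regs: r0:8,r1:2,r2:9,r3:Mul1,r4:6,r5:6
  c2: issue MUL r1<-Mul2  regs: r0:8,r1:Mul2,r2:9,r3:Mul1,r4:6,r5:6
  c3: stall  regs: r0:8,r1:Mul2,r2:9,r3:Mul1,r4:6,r5:6
  c4: stall  regs: r0:8,r1:Mul2,r2:9,r3:Mul1,r4:6,r5:6
  c5: CDB Mul1=48; issue MUL r0<-Mul1  regs: r0:Mul1,r1:Mul2,r2:9,r3:48,r4:6,r5:6
  c6: CDB Mul2=4; issue ADD r0<-Add1  regs: r0:Add1,r1:4,r2:9,r3:48,r4:6,r5:6
  c7: issue MUL r2<-Mul2  regs: r0:Add1,r1:4,r2:Mul2,r3:48,r4:6,r5:6
  c8: issue SUB r4<-Add2  regs: r0:Add1,r1:4,r2:Mul2,r3:48,r4:Add2,r5:6
  c9: CDB Add1=8; stall  regs: r0:8,r1:4,r2:Mul2,r3:48,r4:Add2,r5:6
  c10: CDB Mul1=54; issue MUL r2<-Mul1  regs: r0:8,r1:4,r2:Mul1,r3:48,r4:Add2,r5:6
  c11: CDB Mul2=288; issue SUB r4<-Add1  regs: r0:8,r1:4,r2:Mul1,r3:48,r4:Add1,r5:6
  c12: issue ADD r0<-Add3  regs: r0:Add3,r1:4,r2:Mul1,r3:48,r4:Add1,r5:6
  c13: stall  regs: r0:Add3,r1:4,r2:Mul1,r3:48,r4:Add1,r5:6
  c14: CDB Add2=-284; issue SUB r1<-Add2  regs: r0:Add3,r1:Add2,r2:Mul1,r3:48,r4:Add1,r5:6

STATUS = TAG Add2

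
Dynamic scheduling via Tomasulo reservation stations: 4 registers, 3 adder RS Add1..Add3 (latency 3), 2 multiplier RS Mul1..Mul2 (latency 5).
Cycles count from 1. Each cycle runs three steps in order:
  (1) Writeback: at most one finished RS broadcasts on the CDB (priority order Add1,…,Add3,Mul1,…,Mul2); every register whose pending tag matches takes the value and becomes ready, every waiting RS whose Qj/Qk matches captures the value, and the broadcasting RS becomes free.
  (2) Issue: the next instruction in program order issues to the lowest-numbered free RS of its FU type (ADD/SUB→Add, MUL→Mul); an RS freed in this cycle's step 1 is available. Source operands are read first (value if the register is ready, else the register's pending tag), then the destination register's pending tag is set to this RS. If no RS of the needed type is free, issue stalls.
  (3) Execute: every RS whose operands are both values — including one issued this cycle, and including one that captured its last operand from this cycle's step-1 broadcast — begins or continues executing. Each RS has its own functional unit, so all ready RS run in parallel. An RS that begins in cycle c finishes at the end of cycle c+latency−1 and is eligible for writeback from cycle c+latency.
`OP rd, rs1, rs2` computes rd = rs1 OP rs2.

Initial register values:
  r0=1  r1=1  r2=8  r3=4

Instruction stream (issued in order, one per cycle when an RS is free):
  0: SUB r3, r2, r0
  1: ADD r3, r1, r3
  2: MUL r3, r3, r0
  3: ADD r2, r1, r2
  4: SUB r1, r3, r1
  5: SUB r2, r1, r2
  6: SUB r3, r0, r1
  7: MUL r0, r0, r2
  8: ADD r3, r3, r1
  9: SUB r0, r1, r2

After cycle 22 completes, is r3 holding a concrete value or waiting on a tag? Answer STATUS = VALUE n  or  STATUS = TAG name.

STATUS = TAG Add3

cycle 1: issue SUB r3<-Add1 // r0:1,r1:1,r2:8,r3:Add1
cycle 2: issue ADD r3<-Add2 // r0:1,r1:1,r2:8,r3:Add2
cycle 3: issue MUL r3<-Mul1 // r0:1,r1:1,r2:8,r3:Mul1
cycle 4: CDB Add1=7; issue ADD r2<-Add1 // r0:1,r1:1,r2:Add1,r3:Mul1
cycle 5: issue SUB r1<-Add3 // r0:1,r1:Add3,r2:Add1,r3:Mul1
cycle 6: stall // r0:1,r1:Add3,r2:Add1,r3:Mul1
cycle 7: CDB Add1=9; issue SUB r2<-Add1 // r0:1,r1:Add3,r2:Add1,r3:Mul1
cycle 8: CDB Add2=8; issue SUB r3<-Add2 // r0:1,r1:Add3,r2:Add1,r3:Add2
cycle 9: issue MUL r0<-Mul2 // r0:Mul2,r1:Add3,r2:Add1,r3:Add2
cycle 10: stall // r0:Mul2,r1:Add3,r2:Add1,r3:Add2
cycle 11: stall // r0:Mul2,r1:Add3,r2:Add1,r3:Add2
cycle 12: stall // r0:Mul2,r1:Add3,r2:Add1,r3:Add2
cycle 13: CDB Mul1=8; stall // r0:Mul2,r1:Add3,r2:Add1,r3:Add2
cycle 14: stall // r0:Mul2,r1:Add3,r2:Add1,r3:Add2
cycle 15: stall // r0:Mul2,r1:Add3,r2:Add1,r3:Add2
cycle 16: CDB Add3=7; issue ADD r3<-Add3 // r0:Mul2,r1:7,r2:Add1,r3:Add3
cycle 17: stall // r0:Mul2,r1:7,r2:Add1,r3:Add3
cycle 18: stall // r0:Mul2,r1:7,r2:Add1,r3:Add3
cycle 19: CDB Add1=-2; issue SUB r0<-Add1 // r0:Add1,r1:7,r2:-2,r3:Add3
cycle 20: CDB Add2=-6 // r0:Add1,r1:7,r2:-2,r3:Add3
cycle 21: - // r0:Add1,r1:7,r2:-2,r3:Add3
cycle 22: CDB Add1=9 // r0:9,r1:7,r2:-2,r3:Add3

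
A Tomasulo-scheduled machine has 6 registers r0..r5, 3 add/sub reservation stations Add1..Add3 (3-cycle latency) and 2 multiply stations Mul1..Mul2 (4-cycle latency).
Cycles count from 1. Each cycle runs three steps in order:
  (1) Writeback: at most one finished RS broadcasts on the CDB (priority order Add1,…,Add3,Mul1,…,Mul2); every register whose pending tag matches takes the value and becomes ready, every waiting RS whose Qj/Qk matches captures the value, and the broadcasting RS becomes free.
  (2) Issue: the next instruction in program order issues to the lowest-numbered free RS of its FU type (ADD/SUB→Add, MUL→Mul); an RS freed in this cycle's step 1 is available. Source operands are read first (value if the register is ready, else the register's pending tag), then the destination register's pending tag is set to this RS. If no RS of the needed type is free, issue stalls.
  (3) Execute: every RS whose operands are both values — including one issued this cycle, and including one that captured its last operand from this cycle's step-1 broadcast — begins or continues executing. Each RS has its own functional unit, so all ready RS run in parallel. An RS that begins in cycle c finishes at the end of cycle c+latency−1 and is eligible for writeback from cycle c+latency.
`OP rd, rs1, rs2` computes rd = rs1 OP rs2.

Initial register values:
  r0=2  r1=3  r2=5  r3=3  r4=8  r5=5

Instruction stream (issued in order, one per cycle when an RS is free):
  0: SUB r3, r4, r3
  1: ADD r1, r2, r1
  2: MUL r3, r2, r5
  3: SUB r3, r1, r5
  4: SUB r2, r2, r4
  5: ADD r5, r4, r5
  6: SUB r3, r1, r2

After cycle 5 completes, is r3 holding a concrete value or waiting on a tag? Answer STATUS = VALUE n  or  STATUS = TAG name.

STATUS = TAG Add1

  c1: issue SUB r3<-Add1  regs: r0:2,r1:3,r2:5,r3:Add1,r4:8,r5:5
  c2: issue ADD r1<-Add2  regs: r0:2,r1:Add2,r2:5,r3:Add1,r4:8,r5:5
  c3: issue MUL r3<-Mul1  regs: r0:2,r1:Add2,r2:5,r3:Mul1,r4:8,r5:5
  c4: CDB Add1=5; issue SUB r3<-Add1  regs: r0:2,r1:Add2,r2:5,r3:Add1,r4:8,r5:5
  c5: CDB Add2=8; issue SUB r2<-Add2  regs: r0:2,r1:8,r2:Add2,r3:Add1,r4:8,r5:5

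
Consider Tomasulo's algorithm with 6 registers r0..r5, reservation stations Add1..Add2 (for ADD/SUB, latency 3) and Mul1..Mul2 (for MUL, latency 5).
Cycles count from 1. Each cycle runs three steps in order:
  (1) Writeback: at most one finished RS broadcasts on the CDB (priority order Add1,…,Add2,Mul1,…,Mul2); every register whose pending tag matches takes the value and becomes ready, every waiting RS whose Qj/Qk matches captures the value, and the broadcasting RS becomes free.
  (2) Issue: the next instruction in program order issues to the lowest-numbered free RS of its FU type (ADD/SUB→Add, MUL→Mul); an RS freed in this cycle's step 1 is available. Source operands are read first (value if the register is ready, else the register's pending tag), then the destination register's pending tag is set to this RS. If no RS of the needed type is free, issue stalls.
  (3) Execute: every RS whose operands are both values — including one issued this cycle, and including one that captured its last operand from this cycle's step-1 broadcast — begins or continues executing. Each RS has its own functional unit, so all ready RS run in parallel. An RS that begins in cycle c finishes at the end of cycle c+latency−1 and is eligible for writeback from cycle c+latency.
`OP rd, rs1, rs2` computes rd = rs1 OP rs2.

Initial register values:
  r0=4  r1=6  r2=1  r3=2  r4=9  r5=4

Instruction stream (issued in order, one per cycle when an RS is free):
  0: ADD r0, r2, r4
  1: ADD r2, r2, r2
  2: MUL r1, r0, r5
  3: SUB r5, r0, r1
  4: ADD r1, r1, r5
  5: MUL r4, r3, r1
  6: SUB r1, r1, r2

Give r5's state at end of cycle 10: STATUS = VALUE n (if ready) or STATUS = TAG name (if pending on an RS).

  c1: issue ADD r0<-Add1  regs: r0:Add1,r1:6,r2:1,r3:2,r4:9,r5:4
  c2: issue ADD r2<-Add2  regs: r0:Add1,r1:6,r2:Add2,r3:2,r4:9,r5:4
  c3: issue MUL r1<-Mul1  regs: r0:Add1,r1:Mul1,r2:Add2,r3:2,r4:9,r5:4
  c4: CDB Add1=10; issue SUB r5<-Add1  regs: r0:10,r1:Mul1,r2:Add2,r3:2,r4:9,r5:Add1
  c5: CDB Add2=2; issue ADD r1<-Add2  regs: r0:10,r1:Add2,r2:2,r3:2,r4:9,r5:Add1
  c6: issue MUL r4<-Mul2  regs: r0:10,r1:Add2,r2:2,r3:2,r4:Mul2,r5:Add1
  c7: stall  regs: r0:10,r1:Add2,r2:2,r3:2,r4:Mul2,r5:Add1
  c8: stall  regs: r0:10,r1:Add2,r2:2,r3:2,r4:Mul2,r5:Add1
  c9: CDB Mul1=40; stall  regs: r0:10,r1:Add2,r2:2,r3:2,r4:Mul2,r5:Add1
  c10: stall  regs: r0:10,r1:Add2,r2:2,r3:2,r4:Mul2,r5:Add1

STATUS = TAG Add1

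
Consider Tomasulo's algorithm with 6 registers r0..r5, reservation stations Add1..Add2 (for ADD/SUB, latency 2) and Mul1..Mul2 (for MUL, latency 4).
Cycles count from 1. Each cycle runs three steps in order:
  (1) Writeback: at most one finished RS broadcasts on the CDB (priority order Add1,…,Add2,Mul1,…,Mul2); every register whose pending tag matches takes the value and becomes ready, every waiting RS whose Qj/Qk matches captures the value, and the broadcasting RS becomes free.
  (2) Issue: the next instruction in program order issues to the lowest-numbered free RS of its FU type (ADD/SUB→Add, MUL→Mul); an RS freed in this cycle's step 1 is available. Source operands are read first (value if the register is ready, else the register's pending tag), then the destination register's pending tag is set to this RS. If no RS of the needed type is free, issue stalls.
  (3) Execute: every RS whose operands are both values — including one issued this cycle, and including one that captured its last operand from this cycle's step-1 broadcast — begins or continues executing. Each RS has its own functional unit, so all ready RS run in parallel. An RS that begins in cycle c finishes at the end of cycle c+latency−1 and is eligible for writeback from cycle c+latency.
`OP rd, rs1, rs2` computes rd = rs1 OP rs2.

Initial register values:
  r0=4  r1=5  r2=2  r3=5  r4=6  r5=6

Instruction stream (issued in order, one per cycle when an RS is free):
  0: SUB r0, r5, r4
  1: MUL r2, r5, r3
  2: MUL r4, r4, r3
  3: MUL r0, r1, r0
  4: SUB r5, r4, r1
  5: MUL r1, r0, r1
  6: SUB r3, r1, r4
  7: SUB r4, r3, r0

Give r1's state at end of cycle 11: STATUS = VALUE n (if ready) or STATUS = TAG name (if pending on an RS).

STATUS = TAG Mul2

  c1: issue SUB r0<-Add1  regs: r0:Add1,r1:5,r2:2,r3:5,r4:6,r5:6
  c2: issue MUL r2<-Mul1  regs: r0:Add1,r1:5,r2:Mul1,r3:5,r4:6,r5:6
  c3: CDB Add1=0; issue MUL r4<-Mul2  regs: r0:0,r1:5,r2:Mul1,r3:5,r4:Mul2,r5:6
  c4: stall  regs: r0:0,r1:5,r2:Mul1,r3:5,r4:Mul2,r5:6
  c5: stall  regs: r0:0,r1:5,r2:Mul1,r3:5,r4:Mul2,r5:6
  c6: CDB Mul1=30; issue MUL r0<-Mul1  regs: r0:Mul1,r1:5,r2:30,r3:5,r4:Mul2,r5:6
  c7: CDB Mul2=30; issue SUB r5<-Add1  regs: r0:Mul1,r1:5,r2:30,r3:5,r4:30,r5:Add1
  c8: issue MUL r1<-Mul2  regs: r0:Mul1,r1:Mul2,r2:30,r3:5,r4:30,r5:Add1
  c9: CDB Add1=25; issue SUB r3<-Add1  regs: r0:Mul1,r1:Mul2,r2:30,r3:Add1,r4:30,r5:25
  c10: CDB Mul1=0; issue SUB r4<-Add2  regs: r0:0,r1:Mul2,r2:30,r3:Add1,r4:Add2,r5:25
  c11: -  regs: r0:0,r1:Mul2,r2:30,r3:Add1,r4:Add2,r5:25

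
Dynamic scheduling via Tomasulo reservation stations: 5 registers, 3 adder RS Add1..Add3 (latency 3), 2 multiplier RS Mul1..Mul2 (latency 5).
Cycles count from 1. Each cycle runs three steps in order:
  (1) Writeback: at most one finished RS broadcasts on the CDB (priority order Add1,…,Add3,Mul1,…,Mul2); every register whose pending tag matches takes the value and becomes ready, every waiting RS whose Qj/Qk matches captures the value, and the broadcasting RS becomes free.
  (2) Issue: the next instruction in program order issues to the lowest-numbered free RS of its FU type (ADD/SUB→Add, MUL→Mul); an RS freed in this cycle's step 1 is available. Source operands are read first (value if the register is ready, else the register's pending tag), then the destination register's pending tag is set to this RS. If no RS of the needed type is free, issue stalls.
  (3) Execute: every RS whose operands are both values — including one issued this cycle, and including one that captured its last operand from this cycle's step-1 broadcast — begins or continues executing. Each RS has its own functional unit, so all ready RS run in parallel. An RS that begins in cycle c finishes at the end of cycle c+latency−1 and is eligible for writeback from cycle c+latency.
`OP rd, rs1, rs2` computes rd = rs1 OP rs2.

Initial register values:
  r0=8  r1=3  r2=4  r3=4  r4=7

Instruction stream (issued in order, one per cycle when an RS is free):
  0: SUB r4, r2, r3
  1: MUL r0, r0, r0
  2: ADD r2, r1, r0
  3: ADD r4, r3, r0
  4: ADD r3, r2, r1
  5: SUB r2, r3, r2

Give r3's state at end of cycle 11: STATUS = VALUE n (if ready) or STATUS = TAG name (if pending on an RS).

  c1: issue SUB r4<-Add1  regs: r0:8,r1:3,r2:4,r3:4,r4:Add1
  c2: issue MUL r0<-Mul1  regs: r0:Mul1,r1:3,r2:4,r3:4,r4:Add1
  c3: issue ADD r2<-Add2  regs: r0:Mul1,r1:3,r2:Add2,r3:4,r4:Add1
  c4: CDB Add1=0; issue ADD r4<-Add1  regs: r0:Mul1,r1:3,r2:Add2,r3:4,r4:Add1
  c5: issue ADD r3<-Add3  regs: r0:Mul1,r1:3,r2:Add2,r3:Add3,r4:Add1
  c6: stall  regs: r0:Mul1,r1:3,r2:Add2,r3:Add3,r4:Add1
  c7: CDB Mul1=64; stall  regs: r0:64,r1:3,r2:Add2,r3:Add3,r4:Add1
  c8: stall  regs: r0:64,r1:3,r2:Add2,r3:Add3,r4:Add1
  c9: stall  regs: r0:64,r1:3,r2:Add2,r3:Add3,r4:Add1
  c10: CDB Add1=68; issue SUB r2<-Add1  regs: r0:64,r1:3,r2:Add1,r3:Add3,r4:68
  c11: CDB Add2=67  regs: r0:64,r1:3,r2:Add1,r3:Add3,r4:68

STATUS = TAG Add3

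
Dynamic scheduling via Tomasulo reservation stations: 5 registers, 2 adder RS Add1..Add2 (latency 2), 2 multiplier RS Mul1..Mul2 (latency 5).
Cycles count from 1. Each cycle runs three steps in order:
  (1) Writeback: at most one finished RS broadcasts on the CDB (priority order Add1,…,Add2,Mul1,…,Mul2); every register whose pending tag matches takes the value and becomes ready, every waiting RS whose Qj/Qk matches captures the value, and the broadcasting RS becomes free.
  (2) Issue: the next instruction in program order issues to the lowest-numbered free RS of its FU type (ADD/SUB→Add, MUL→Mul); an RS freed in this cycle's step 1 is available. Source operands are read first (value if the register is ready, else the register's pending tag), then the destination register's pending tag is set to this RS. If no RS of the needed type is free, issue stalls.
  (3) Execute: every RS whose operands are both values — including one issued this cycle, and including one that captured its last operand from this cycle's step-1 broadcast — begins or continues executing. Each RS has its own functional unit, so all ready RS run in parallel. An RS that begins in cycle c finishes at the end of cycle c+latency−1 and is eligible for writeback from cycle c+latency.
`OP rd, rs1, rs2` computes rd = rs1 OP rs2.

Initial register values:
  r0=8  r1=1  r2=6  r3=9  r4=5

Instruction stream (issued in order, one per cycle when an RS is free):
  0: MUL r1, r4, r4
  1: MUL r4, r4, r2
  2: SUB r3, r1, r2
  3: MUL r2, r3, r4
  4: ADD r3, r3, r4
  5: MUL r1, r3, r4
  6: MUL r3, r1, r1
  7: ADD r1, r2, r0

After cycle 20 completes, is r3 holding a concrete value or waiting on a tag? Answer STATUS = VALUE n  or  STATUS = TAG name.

cycle 1: issue MUL r1<-Mul1 // r0:8,r1:Mul1,r2:6,r3:9,r4:5
cycle 2: issue MUL r4<-Mul2 // r0:8,r1:Mul1,r2:6,r3:9,r4:Mul2
cycle 3: issue SUB r3<-Add1 // r0:8,r1:Mul1,r2:6,r3:Add1,r4:Mul2
cycle 4: stall // r0:8,r1:Mul1,r2:6,r3:Add1,r4:Mul2
cycle 5: stall // r0:8,r1:Mul1,r2:6,r3:Add1,r4:Mul2
cycle 6: CDB Mul1=25; issue MUL r2<-Mul1 // r0:8,r1:25,r2:Mul1,r3:Add1,r4:Mul2
cycle 7: CDB Mul2=30; issue ADD r3<-Add2 // r0:8,r1:25,r2:Mul1,r3:Add2,r4:30
cycle 8: CDB Add1=19; issue MUL r1<-Mul2 // r0:8,r1:Mul2,r2:Mul1,r3:Add2,r4:30
cycle 9: stall // r0:8,r1:Mul2,r2:Mul1,r3:Add2,r4:30
cycle 10: CDB Add2=49; stall // r0:8,r1:Mul2,r2:Mul1,r3:49,r4:30
cycle 11: stall // r0:8,r1:Mul2,r2:Mul1,r3:49,r4:30
cycle 12: stall // r0:8,r1:Mul2,r2:Mul1,r3:49,r4:30
cycle 13: CDB Mul1=570; issue MUL r3<-Mul1 // r0:8,r1:Mul2,r2:570,r3:Mul1,r4:30
cycle 14: issue ADD r1<-Add1 // r0:8,r1:Add1,r2:570,r3:Mul1,r4:30
cycle 15: CDB Mul2=1470 // r0:8,r1:Add1,r2:570,r3:Mul1,r4:30
cycle 16: CDB Add1=578 // r0:8,r1:578,r2:570,r3:Mul1,r4:30
cycle 17: - // r0:8,r1:578,r2:570,r3:Mul1,r4:30
cycle 18: - // r0:8,r1:578,r2:570,r3:Mul1,r4:30
cycle 19: - // r0:8,r1:578,r2:570,r3:Mul1,r4:30
cycle 20: CDB Mul1=2160900 // r0:8,r1:578,r2:570,r3:2160900,r4:30

STATUS = VALUE 2160900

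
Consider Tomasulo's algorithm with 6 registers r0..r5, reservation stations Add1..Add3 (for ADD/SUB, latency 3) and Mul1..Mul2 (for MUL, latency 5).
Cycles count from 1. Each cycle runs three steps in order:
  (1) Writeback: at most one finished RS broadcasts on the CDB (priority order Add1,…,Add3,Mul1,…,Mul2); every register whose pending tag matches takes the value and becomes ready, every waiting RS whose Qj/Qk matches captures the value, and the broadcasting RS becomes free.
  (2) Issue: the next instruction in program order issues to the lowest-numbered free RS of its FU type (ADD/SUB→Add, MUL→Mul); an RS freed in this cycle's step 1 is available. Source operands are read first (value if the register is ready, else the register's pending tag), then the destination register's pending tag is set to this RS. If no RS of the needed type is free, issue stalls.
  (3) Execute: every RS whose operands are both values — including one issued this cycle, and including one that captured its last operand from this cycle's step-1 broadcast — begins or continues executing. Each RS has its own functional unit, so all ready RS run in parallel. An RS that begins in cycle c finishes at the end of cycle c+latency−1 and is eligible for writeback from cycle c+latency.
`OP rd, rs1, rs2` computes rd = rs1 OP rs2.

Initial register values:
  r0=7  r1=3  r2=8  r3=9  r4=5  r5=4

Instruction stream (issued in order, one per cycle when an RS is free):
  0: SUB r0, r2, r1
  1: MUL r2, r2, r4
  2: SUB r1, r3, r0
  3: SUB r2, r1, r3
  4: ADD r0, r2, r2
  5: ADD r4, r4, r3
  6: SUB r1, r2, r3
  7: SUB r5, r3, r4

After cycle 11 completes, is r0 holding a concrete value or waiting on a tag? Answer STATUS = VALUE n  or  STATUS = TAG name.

cycle 1: issue SUB r0<-Add1 // r0:Add1,r1:3,r2:8,r3:9,r4:5,r5:4
cycle 2: issue MUL r2<-Mul1 // r0:Add1,r1:3,r2:Mul1,r3:9,r4:5,r5:4
cycle 3: issue SUB r1<-Add2 // r0:Add1,r1:Add2,r2:Mul1,r3:9,r4:5,r5:4
cycle 4: CDB Add1=5; issue SUB r2<-Add1 // r0:5,r1:Add2,r2:Add1,r3:9,r4:5,r5:4
cycle 5: issue ADD r0<-Add3 // r0:Add3,r1:Add2,r2:Add1,r3:9,r4:5,r5:4
cycle 6: stall // r0:Add3,r1:Add2,r2:Add1,r3:9,r4:5,r5:4
cycle 7: CDB Add2=4; issue ADD r4<-Add2 // r0:Add3,r1:4,r2:Add1,r3:9,r4:Add2,r5:4
cycle 8: CDB Mul1=40; stall // r0:Add3,r1:4,r2:Add1,r3:9,r4:Add2,r5:4
cycle 9: stall // r0:Add3,r1:4,r2:Add1,r3:9,r4:Add2,r5:4
cycle 10: CDB Add1=-5; issue SUB r1<-Add1 // r0:Add3,r1:Add1,r2:-5,r3:9,r4:Add2,r5:4
cycle 11: CDB Add2=14; issue SUB r5<-Add2 // r0:Add3,r1:Add1,r2:-5,r3:9,r4:14,r5:Add2

STATUS = TAG Add3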